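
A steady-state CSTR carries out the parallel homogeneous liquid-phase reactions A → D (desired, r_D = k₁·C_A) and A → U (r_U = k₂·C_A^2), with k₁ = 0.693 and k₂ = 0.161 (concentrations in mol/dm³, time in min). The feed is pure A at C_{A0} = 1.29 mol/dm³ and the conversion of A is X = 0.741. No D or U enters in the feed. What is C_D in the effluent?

0.887 mol/dm³

Exit C_A = C_{A0}(1−X) = 1.29×0.259 = 0.3341 mol/dm³.
Rates in a CSTR are evaluated at the outlet concentration: r_D = 0.693×0.3341 = 0.2315, r_U = 0.161×0.3341^2 = 0.01797.
Fraction of consumed A going to D: r_D/(r_D+r_U) = 0.9280.
C_D = 0.9280·C_{A0}·X = 0.9280×1.29×0.741 = 0.887 mol/dm³.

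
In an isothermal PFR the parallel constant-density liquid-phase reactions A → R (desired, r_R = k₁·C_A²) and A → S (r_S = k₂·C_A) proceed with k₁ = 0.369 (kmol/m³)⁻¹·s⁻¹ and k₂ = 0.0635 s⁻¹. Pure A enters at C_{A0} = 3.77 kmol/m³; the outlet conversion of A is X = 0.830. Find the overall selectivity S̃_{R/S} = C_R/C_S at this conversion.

10.5

C_A = C_{A0}(1−X) = 0.6409 kmol/m³.
Along a PFR/batch, dC_S/dC_A = −r_S/(r_R+r_S) = −k₂/(k₂+k₁·C_A).
Integrating from C_{A0} to C_A: C_S = (0.0635/0.369)·ln[(0.0635+0.369·3.77)/(0.0635+0.369·0.641)] = 0.1721·ln(1.455/0.3000) = 0.2717 kmol/m³.
Then C_R = (C_{A0}−C_A) − C_S = 3.129 − 0.2717 = 2.857 kmol/m³.
S̃_{R/S} = C_R/C_S = 2.857/0.2717 = 10.5.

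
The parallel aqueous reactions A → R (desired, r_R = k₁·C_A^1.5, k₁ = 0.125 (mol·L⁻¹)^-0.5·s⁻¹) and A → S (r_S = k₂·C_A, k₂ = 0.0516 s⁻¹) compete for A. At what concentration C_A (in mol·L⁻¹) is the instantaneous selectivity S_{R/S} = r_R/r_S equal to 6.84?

S_{R/S} = (k₁/k₂)·C_A^0.5 ⇒ C_A = (S·k₂/k₁)^(2).
= (6.84×0.0516/0.125)^(2) = (2.824)^(2) = 7.97 mol·L⁻¹.

7.97 mol·L⁻¹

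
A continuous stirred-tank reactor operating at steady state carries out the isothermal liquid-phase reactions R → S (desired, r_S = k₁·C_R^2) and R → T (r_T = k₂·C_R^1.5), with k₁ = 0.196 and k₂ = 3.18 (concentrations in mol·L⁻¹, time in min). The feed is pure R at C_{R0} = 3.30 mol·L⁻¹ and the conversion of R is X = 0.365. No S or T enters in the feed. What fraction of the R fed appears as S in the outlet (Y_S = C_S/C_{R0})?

0.0299

Exit C_R = C_{R0}(1−X) = 3.30×0.635 = 2.095 mol·L⁻¹.
A CSTR operates uniformly at the exit composition, giving r_S = 0.8607 and r_T = 9.646 (each k·C_R^n at C_R = 2.095).
Fraction of consumed R going to S: r_S/(r_S+r_T) = 0.08191.
C_S = 0.08191·C_{R0}·X = 0.08191×3.30×0.365 = 0.0987 mol·L⁻¹; Y_S = C_S/C_{R0} = 0.0299.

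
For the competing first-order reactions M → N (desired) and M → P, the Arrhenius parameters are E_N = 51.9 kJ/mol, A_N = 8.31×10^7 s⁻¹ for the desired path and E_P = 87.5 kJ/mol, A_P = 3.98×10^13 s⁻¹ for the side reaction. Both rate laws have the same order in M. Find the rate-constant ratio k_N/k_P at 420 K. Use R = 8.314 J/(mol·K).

0.0559

k_N/k_P = (A_N/A_P)·exp[−(E_N−E_P)/(RT)] = (A_N/A_P)·exp[(E_P−E_N)/(RT)].
(E_P−E_N)/(RT) = (87.5−51.9)×10³/(8.314×420) = 35600/3492 = 10.20.
k_N/k_P = (8.31×10^7/3.98×10^13)·exp(10.20) = 2.088×10^-6 × 26771 = 0.0559.
Since E_N < E_P, lowering the temperature improves selectivity toward N.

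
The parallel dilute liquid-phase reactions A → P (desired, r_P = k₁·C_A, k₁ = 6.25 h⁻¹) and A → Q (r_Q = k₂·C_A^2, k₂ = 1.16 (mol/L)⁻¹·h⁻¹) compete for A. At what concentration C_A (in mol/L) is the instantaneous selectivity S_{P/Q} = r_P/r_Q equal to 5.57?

0.967 mol/L

S_{P/Q} = (k₁/k₂)·C_A⁻¹ ⇒ C_A = (S·k₂/k₁)^(-1).
= (5.57×1.16/6.25)^(-1) = (1.034)^(-1) = 0.967 mol/L.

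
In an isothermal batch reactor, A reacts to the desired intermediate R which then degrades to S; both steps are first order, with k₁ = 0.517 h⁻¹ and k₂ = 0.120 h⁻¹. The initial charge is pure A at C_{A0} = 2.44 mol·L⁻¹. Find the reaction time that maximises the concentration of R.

3.68 h

Setting dC_R/dt = 0 gives t_opt = ln(k₂/k₁)/(k₂−k₁).
= ln(0.120/0.517)/(0.120−0.517) = ln(0.2321)/-0.3970 = -1.461/-0.3970 = 3.68 h.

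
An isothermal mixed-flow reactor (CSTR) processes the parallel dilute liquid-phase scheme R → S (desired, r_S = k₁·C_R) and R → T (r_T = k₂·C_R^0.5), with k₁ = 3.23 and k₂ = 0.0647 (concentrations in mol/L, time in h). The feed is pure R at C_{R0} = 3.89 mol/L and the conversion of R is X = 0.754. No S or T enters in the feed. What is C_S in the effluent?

2.87 mol/L

Exit C_R = C_{R0}(1−X) = 3.89×0.246 = 0.9569 mol/L.
A CSTR operates uniformly at the exit composition, giving r_S = 3.091 and r_T = 0.06329 (each k·C_R^n at C_R = 0.9569).
Fraction of consumed R going to S: r_S/(r_S+r_T) = 0.9799.
C_S = 0.9799·C_{R0}·X = 0.9799×3.89×0.754 = 2.87 mol/L.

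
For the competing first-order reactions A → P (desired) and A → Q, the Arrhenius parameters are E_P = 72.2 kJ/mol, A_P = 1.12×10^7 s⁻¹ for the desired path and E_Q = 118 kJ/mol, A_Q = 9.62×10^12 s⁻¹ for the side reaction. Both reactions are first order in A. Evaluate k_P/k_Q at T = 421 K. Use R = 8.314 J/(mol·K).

Since both paths have the same order in A, the concentration cancels and S_{P/Q} = k_P/k_Q = (A_P/A_Q)·exp[(E_Q−E_P)/(RT)].
(E_Q−E_P)/(RT) = (118−72.2)×10³/(8.314×421) = 45800/3500 = 13.08.
k_P/k_Q = (1.12×10^7/9.62×10^12)·exp(13.08) = 1.164×10^-6 × 4.817×10^5 = 0.561.
Since E_P < E_Q, lowering the temperature improves selectivity toward P.

0.561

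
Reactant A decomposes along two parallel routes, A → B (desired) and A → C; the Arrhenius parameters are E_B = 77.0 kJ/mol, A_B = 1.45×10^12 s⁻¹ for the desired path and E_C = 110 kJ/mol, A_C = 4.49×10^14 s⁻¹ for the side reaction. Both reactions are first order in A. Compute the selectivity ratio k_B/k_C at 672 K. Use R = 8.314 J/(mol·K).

Since both paths have the same order in A, the concentration cancels and S_{B/C} = k_B/k_C = (A_B/A_C)·exp[(E_C−E_B)/(RT)].
(E_C−E_B)/(RT) = (110−77.0)×10³/(8.314×672) = 33000/5587 = 5.907.
k_B/k_C = (1.45×10^12/4.49×10^14)·exp(5.907) = 0.003229 × 367.4 = 1.19.

1.19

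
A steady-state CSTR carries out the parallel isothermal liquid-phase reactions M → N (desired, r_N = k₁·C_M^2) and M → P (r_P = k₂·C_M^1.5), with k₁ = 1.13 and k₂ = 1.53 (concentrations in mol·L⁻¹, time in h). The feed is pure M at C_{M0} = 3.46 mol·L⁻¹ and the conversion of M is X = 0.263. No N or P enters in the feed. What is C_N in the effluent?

0.492 mol·L⁻¹

Exit C_M = C_{M0}(1−X) = 3.46×0.737 = 2.550 mol·L⁻¹.
In a CSTR the entire volume is at exit conditions, so r_N = 1.13×2.550^2 = 7.348 and r_P = 1.53×2.550^1.5 = 6.230.
Fraction of consumed M going to N: r_N/(r_N+r_P) = 0.5412.
C_N = 0.5412·C_{M0}·X = 0.5412×3.46×0.263 = 0.492 mol·L⁻¹.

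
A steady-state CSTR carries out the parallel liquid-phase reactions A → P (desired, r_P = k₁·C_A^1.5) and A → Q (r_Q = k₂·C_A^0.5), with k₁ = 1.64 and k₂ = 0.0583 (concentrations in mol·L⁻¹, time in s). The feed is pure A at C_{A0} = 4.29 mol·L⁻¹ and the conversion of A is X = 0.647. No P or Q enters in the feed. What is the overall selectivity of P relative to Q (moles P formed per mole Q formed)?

42.6

Exit C_A = C_{A0}(1−X) = 4.29×0.353 = 1.514 mol·L⁻¹.
Rates in a CSTR are evaluated at the outlet concentration: r_P = 1.64×1.514^1.5 = 3.056, r_Q = 0.0583×1.514^0.5 = 0.07174.
Overall selectivity = C_P/C_Q = r_Pτ/(r_Qτ) = r_P/r_Q = 42.6.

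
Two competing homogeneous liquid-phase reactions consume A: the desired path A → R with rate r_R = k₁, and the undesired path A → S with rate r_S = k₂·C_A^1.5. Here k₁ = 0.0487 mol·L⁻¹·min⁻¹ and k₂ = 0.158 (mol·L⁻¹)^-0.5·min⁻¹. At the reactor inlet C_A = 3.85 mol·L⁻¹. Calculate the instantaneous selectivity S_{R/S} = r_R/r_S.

0.0408

S_{R/S} = r_R/r_S = (k₁)/(k₂·C_A^1.5) = (k₁/k₂)·C_A^-1.5.
= (0.0487) / (0.158×3.850^1.5) = 0.04870/1.194 = 0.0408.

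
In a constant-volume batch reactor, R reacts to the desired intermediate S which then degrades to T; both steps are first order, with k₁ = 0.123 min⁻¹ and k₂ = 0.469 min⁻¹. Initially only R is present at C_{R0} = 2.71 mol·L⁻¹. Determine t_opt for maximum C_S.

Setting dC_S/dt = 0 gives t_opt = ln(k₂/k₁)/(k₂−k₁).
= ln(0.469/0.123)/(0.469−0.123) = ln(3.813)/0.3460 = 1.338/0.3460 = 3.87 min.

3.87 min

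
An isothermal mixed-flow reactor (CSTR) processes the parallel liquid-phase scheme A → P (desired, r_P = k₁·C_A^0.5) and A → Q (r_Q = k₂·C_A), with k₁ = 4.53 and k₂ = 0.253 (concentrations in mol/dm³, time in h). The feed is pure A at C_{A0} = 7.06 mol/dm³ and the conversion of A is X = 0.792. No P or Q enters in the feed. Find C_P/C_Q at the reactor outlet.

Exit C_A = C_{A0}(1−X) = 7.06×0.208 = 1.468 mol/dm³.
Rates in a CSTR are evaluated at the outlet concentration: r_P = 4.53×1.468^0.5 = 5.489, r_Q = 0.253×1.468 = 0.3715.
Overall selectivity = C_P/C_Q = r_Pτ/(r_Qτ) = r_P/r_Q = 14.8.

14.8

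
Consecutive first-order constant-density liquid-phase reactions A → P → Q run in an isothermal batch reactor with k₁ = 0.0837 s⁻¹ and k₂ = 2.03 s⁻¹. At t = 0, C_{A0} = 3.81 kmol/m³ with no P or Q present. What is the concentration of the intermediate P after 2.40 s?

For first-order series with pure A initially, C_P(t) = k₁C_{A0}/(k₂−k₁)·(e^(−k₁t) − e^(−k₂t)).
e^(−k₁t) = e^(−0.0837×2.40) = e^(−0.2009) = 0.8180; e^(−k₂t) = e^(−4.872) = 0.007658.
C_P = 0.0837×3.81/(2.03−0.0837) × (0.8180−0.007658) = 0.1638×0.8104 = 0.1328 kmol/m³.

0.133 kmol/m³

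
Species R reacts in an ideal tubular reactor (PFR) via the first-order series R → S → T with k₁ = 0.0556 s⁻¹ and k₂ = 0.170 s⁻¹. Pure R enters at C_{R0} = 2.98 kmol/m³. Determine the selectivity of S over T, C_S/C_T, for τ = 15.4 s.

For first-order series with pure R initially, C_S(τ) = k₁C_{R0}/(k₂−k₁)·(e^(−k₁τ) − e^(−k₂τ)).
e^(−k₁τ) = e^(−0.0556×15.4) = e^(−0.8562) = 0.4248; e^(−k₂τ) = e^(−2.618) = 0.07295.
C_S = 0.0556×2.98/(0.170−0.0556) × (0.4248−0.07295) = 1.448×0.3518 = 0.5095 kmol/m³.
C_R = C_{R0}e^(−k₁τ) = 1.266 kmol/m³, so C_T = C_{R0}−C_R−C_S = 1.205 kmol/m³; C_S/C_T = 0.423.

0.423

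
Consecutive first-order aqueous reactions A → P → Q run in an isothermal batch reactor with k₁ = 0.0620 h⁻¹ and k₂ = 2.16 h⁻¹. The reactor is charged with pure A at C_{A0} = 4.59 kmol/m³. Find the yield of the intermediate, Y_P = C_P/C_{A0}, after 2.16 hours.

For first-order series with pure A initially, C_P(t) = k₁C_{A0}/(k₂−k₁)·(e^(−k₁t) − e^(−k₂t)).
e^(−k₁t) = e^(−0.0620×2.16) = e^(−0.1339) = 0.8747; e^(−k₂t) = e^(−4.666) = 0.009414.
C_P = 0.0620×4.59/(2.16−0.0620) × (0.8747−0.009414) = 0.1356×0.8652 = 0.1174 kmol/m³.
Y_P = C_P/C_{A0} = 0.1174/4.59 = 0.0256.

0.0256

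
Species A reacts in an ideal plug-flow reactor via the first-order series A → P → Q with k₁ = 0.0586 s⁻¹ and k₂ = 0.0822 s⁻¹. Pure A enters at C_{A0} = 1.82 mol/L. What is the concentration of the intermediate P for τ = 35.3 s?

For first-order series with pure A initially, C_P(τ) = k₁C_{A0}/(k₂−k₁)·(e^(−k₁τ) − e^(−k₂τ)).
e^(−k₁τ) = e^(−0.0586×35.3) = e^(−2.069) = 0.1264; e^(−k₂τ) = e^(−2.902) = 0.05493.
C_P = 0.0586×1.82/(0.0822−0.0586) × (0.1264−0.05493) = 4.519×0.07143 = 0.3228 mol/L.

0.323 mol/L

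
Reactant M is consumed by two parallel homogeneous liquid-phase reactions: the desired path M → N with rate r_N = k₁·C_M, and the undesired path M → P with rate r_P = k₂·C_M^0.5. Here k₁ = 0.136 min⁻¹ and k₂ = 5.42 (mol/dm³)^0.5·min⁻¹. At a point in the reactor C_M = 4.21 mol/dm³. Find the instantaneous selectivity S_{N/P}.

S_{N/P} = r_N/r_P = (k₁·C_M)/(k₂·C_M^0.5) = (k₁/k₂)·C_M^0.5.
= (0.136×4.210) / (5.42×4.210^0.5) = 0.5726/11.12 = 0.0515.

0.0515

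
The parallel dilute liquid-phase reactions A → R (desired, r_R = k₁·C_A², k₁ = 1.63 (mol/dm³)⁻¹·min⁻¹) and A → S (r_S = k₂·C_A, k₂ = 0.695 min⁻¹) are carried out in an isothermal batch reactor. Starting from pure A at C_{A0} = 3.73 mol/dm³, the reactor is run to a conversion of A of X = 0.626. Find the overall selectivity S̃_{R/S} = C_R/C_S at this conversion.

5.64

C_A = C_{A0}(1−X) = 1.395 mol/dm³.
Along a PFR/batch, dC_S/dC_A = −r_S/(r_R+r_S) = −k₂/(k₂+k₁·C_A).
Integrating from C_{A0} to C_A: C_S = (0.695/1.63)·ln[(0.695+1.63·3.73)/(0.695+1.63·1.40)] = 0.4264·ln(6.775/2.969) = 0.3518 mol/dm³.
Then C_R = (C_{A0}−C_A) − C_S = 2.335 − 0.3518 = 1.983 mol/dm³.
S̃_{R/S} = C_R/C_S = 1.983/0.3518 = 5.64.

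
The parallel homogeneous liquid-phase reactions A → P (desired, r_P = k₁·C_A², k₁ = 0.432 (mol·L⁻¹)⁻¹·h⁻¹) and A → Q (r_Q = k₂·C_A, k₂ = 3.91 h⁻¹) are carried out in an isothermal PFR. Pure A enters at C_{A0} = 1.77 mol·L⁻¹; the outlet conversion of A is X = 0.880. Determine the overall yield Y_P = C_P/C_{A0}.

0.0853

C_A = C_{A0}(1−X) = 0.2124 mol·L⁻¹.
Along a PFR/batch, dC_Q/dC_A = −r_Q/(r_P+r_Q) = −k₂/(k₂+k₁·C_A).
Integrating from C_{A0} to C_A: C_Q = (3.91/0.432)·ln[(3.91+0.432·1.77)/(3.91+0.432·0.212)] = 9.051·ln(4.675/4.002) = 1.407 mol·L⁻¹.
Then C_P = (C_{A0}−C_A) − C_Q = 1.558 − 1.407 = 0.1509 mol·L⁻¹.
Y_P = C_P/C_{A0} = 0.1509/1.77 = 0.0853.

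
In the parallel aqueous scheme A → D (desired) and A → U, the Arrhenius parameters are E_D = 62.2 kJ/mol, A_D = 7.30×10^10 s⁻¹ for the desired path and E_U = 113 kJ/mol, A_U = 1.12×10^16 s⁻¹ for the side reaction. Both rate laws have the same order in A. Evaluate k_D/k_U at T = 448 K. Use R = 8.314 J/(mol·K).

Since both paths have the same order in A, the concentration cancels and S_{D/U} = k_D/k_U = (A_D/A_U)·exp[(E_U−E_D)/(RT)].
(E_U−E_D)/(RT) = (113−62.2)×10³/(8.314×448) = 50800/3725 = 13.64.
k_D/k_U = (7.30×10^10/1.12×10^16)·exp(13.64) = 6.518×10^-6 × 8.380×10^5 = 5.46.

5.46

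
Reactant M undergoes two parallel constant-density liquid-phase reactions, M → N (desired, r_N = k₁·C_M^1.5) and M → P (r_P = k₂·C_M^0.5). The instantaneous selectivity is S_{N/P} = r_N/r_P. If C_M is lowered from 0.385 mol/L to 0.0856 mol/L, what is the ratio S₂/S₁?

0.222

S_{N/P} = (k₁/k₂)·C_M, so S₂/S₁ = (C_{M,2}/C_{M,1}).
= 0.0856/0.385 = 0.222.
Selectivity toward N falls as C_M falls — high-concentration operation is favoured.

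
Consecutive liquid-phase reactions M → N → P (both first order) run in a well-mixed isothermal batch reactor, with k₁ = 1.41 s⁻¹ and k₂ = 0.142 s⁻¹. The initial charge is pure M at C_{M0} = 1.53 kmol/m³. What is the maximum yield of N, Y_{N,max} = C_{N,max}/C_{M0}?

0.773

At the optimum, C_{N,max}/C_{M0} = (k₁/k₂)^[k₂/(k₂−k₁)].
= (1.41/0.142)^(0.142/(0.142−1.41)) = (9.930)^(-0.1120) = 0.7733.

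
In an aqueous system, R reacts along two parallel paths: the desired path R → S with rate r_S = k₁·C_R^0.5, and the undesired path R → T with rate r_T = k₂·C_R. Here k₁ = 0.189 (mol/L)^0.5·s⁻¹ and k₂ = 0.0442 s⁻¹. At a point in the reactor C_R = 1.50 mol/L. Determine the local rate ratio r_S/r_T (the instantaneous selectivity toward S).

3.49

S_{S/T} = r_S/r_T = (k₁·C_R^0.5)/(k₂·C_R) = (k₁/k₂)·C_R^-0.5.
= (0.189×1.500^0.5) / (0.0442×1.500) = 0.2315/0.06630 = 3.49.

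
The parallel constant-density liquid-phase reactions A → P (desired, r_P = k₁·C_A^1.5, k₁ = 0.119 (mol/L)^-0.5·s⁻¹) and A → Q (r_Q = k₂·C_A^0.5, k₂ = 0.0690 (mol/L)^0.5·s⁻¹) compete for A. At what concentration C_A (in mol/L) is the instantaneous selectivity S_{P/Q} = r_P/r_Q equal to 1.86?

S_{P/Q} = (k₁/k₂)·C_A ⇒ C_A = S·k₂/k₁.
= 1.86×0.0690/0.119 = 1.08 mol/L.

1.08 mol/L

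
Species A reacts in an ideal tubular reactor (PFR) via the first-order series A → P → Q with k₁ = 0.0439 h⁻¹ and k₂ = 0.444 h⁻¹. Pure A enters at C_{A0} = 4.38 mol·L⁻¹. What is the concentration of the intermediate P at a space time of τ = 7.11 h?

For first-order series with pure A initially, C_P(τ) = k₁C_{A0}/(k₂−k₁)·(e^(−k₁τ) − e^(−k₂τ)).
e^(−k₁τ) = e^(−0.0439×7.11) = e^(−0.3121) = 0.7319; e^(−k₂τ) = e^(−3.157) = 0.04256.
C_P = 0.0439×4.38/(0.444−0.0439) × (0.7319−0.04256) = 0.4806×0.6893 = 0.3313 mol·L⁻¹.

0.331 mol·L⁻¹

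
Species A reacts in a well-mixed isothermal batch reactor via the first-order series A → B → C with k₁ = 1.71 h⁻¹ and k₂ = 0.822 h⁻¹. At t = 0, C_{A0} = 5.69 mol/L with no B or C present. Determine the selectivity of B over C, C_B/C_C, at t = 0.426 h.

4.75

The intermediate concentration in a first-order A→B→C sequence is C_B = k₁C_{A0}(e^(−k₁t) − e^(−k₂t))/(k₂−k₁).
e^(−k₁t) = e^(−1.71×0.426) = e^(−0.7285) = 0.4827; e^(−k₂t) = e^(−0.3502) = 0.7046.
C_B = 1.71×5.69/(0.822−1.71) × (0.4827−0.7046) = (-10.96)×(-0.2219) = 2.432 mol/L.
C_A = C_{A0}e^(−k₁t) = 2.746 mol/L, so C_C = C_{A0}−C_A−C_B = 0.5122 mol/L; C_B/C_C = 4.75.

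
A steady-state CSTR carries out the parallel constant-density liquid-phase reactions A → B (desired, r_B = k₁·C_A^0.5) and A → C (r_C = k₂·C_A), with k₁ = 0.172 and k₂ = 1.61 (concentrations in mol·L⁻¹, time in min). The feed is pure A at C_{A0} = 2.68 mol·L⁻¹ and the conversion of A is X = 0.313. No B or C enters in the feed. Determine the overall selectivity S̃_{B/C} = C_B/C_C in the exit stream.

Exit C_A = C_{A0}(1−X) = 2.68×0.687 = 1.841 mol·L⁻¹.
Rates in a CSTR are evaluated at the outlet concentration: r_B = 0.172×1.841^0.5 = 0.2334, r_C = 1.61×1.841 = 2.964.
Overall selectivity = C_B/C_C = r_Bτ/(r_Cτ) = r_B/r_C = 0.0787.

0.0787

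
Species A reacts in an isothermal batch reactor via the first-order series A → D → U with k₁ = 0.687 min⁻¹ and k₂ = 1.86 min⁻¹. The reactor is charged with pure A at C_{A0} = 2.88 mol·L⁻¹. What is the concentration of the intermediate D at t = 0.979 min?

0.588 mol·L⁻¹

Solving the coupled first-order balances gives C_D(t) = [k₁/(k₂−k₁)]·C_{A0}·(e^(−k₁t) − e^(−k₂t)).
e^(−k₁t) = e^(−0.687×0.979) = e^(−0.6726) = 0.5104; e^(−k₂t) = e^(−1.821) = 0.1619.
C_D = 0.687×2.88/(1.86−0.687) × (0.5104−0.1619) = 1.687×0.3485 = 0.5879 mol·L⁻¹.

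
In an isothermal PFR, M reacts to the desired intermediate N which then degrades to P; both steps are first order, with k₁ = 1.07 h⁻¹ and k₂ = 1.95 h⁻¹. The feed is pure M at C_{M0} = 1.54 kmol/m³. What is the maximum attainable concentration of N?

For a first-order series the maximum intermediate yield is C_{N,max}/C_{M0} = (k₁/k₂)^[k₂/(k₂−k₁)].
= (1.07/1.95)^(1.95/(1.95−1.07)) = (0.5487)^(2.216) = 0.2645.
C_{N,max} = 0.2645×1.54 = 0.407 kmol/m³.

0.407 kmol/m³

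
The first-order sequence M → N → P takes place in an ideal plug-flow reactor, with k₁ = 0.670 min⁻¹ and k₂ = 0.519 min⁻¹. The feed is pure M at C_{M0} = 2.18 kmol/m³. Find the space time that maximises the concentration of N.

For first-order series the maximum of C_N occurs at τ_opt = ln(k₂/k₁)/(k₂−k₁).
= ln(0.519/0.670)/(0.519−0.670) = ln(0.7746)/-0.1510 = -0.2554/-0.1510 = 1.69 min.

1.69 min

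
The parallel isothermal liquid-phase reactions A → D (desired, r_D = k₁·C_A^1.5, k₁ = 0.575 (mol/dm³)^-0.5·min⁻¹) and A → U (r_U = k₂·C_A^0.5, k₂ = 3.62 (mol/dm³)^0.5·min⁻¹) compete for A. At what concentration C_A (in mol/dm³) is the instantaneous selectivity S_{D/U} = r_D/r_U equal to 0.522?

S_{D/U} = (k₁/k₂)·C_A ⇒ C_A = S·k₂/k₁.
= 0.522×3.62/0.575 = 3.29 mol/dm³.

3.29 mol/dm³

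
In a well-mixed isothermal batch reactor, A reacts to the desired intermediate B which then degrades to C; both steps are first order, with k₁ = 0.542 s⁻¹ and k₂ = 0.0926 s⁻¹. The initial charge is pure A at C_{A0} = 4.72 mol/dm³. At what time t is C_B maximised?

For first-order series the maximum of C_B occurs at t_opt = ln(k₂/k₁)/(k₂−k₁).
= ln(0.0926/0.542)/(0.0926−0.542) = ln(0.1708)/-0.4494 = -1.767/-0.4494 = 3.93 s.

3.93 s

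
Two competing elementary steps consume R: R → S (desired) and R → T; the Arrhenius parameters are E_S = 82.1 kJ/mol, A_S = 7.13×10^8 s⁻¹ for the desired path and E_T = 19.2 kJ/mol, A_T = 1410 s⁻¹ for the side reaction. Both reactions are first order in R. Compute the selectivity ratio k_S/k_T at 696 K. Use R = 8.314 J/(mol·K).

k_S/k_T = (A_S/A_T)·exp[−(E_S−E_T)/(RT)] = (A_S/A_T)·exp[(E_T−E_S)/(RT)].
(E_T−E_S)/(RT) = (19.2−82.1)×10³/(8.314×696) = -62900/5787 = -10.87.
k_S/k_T = (7.13×10^8/1410)·exp(-10.87) = 5.057×10^5 × 1.902×10^-5 = 9.62.
Since E_S > E_T, raising the temperature improves selectivity toward S.

9.62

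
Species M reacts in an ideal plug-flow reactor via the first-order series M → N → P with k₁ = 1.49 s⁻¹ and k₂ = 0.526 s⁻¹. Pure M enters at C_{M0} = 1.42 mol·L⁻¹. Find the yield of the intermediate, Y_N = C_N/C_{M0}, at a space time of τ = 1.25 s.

0.561

For first-order series with pure M initially, C_N(τ) = k₁C_{M0}/(k₂−k₁)·(e^(−k₁τ) − e^(−k₂τ)).
e^(−k₁τ) = e^(−1.49×1.25) = e^(−1.863) = 0.1553; e^(−k₂τ) = e^(−0.6575) = 0.5181.
C_N = 1.49×1.42/(0.526−1.49) × (0.1553−0.5181) = (-2.195)×(-0.3629) = 0.7964 mol·L⁻¹.
Y_N = C_N/C_{M0} = 0.7964/1.42 = 0.561.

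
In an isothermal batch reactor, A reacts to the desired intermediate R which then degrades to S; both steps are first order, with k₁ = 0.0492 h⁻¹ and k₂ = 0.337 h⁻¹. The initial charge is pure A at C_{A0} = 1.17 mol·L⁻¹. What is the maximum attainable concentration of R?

For a first-order series the maximum intermediate yield is C_{R,max}/C_{A0} = (k₁/k₂)^[k₂/(k₂−k₁)].
= (0.0492/0.337)^(0.337/(0.337−0.0492)) = (0.1460)^(1.171) = 0.1051.
C_{R,max} = 0.1051×1.17 = 0.123 mol·L⁻¹.

0.123 mol·L⁻¹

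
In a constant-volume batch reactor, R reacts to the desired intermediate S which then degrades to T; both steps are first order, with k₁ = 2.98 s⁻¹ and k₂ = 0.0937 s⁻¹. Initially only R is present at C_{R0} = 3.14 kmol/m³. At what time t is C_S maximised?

The intermediate peaks when r₁ = r₂, i.e. k₁e^(−k₁t) = k₂e^(−k₂t), giving t_opt = ln(k₂/k₁)/(k₂−k₁).
= ln(0.0937/2.98)/(0.0937−2.98) = ln(0.03144)/-2.886 = -3.460/-2.886 = 1.20 s.

1.20 s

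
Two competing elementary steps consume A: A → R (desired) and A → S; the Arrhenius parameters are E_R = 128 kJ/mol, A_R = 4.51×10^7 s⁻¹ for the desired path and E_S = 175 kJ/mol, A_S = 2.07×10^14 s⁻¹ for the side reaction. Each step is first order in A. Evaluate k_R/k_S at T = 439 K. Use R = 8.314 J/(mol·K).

With equal orders, S_{R/S} = k_R/k_S = (A_R/A_S)·exp[(E_S−E_R)/(RT)].
(E_S−E_R)/(RT) = (175−128)×10³/(8.314×439) = 47000/3650 = 12.88.
k_R/k_S = (4.51×10^7/2.07×10^14)·exp(12.88) = 2.179×10^-7 × 3.913×10^5 = 0.0853.
Since E_R < E_S, lowering the temperature improves selectivity toward R.

0.0853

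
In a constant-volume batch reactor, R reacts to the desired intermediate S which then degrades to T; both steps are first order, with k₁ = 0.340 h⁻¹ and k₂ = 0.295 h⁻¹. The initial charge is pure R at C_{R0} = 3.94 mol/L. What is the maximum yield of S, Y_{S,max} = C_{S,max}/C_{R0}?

For a first-order series the maximum intermediate yield is C_{S,max}/C_{R0} = (k₁/k₂)^[k₂/(k₂−k₁)].
= (0.340/0.295)^(0.295/(0.295−0.340)) = (1.153)^(-6.556) = 0.3943.

0.394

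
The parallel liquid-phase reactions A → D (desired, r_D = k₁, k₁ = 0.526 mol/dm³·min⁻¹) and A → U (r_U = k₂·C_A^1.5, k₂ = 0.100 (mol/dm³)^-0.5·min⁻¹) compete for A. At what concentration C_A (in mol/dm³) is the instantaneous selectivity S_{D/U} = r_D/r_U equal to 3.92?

S_{D/U} = (k₁/k₂)·C_A^-1.5 ⇒ C_A = (S·k₂/k₁)^(1/(-1.5)).
= (3.92×0.100/0.526)^(-0.6667) = (0.7452)^(-0.6667) = 1.22 mol/dm³.

1.22 mol/dm³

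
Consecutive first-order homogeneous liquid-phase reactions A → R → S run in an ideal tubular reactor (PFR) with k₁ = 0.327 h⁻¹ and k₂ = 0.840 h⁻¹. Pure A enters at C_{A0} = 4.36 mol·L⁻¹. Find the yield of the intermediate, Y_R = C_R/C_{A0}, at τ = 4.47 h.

0.133

For first-order series with pure A initially, C_R(τ) = k₁C_{A0}/(k₂−k₁)·(e^(−k₁τ) − e^(−k₂τ)).
e^(−k₁τ) = e^(−0.327×4.47) = e^(−1.462) = 0.2318; e^(−k₂τ) = e^(−3.755) = 0.02341.
C_R = 0.327×4.36/(0.840−0.327) × (0.2318−0.02341) = 2.779×0.2084 = 0.5793 mol·L⁻¹.
Y_R = C_R/C_{A0} = 0.5793/4.36 = 0.133.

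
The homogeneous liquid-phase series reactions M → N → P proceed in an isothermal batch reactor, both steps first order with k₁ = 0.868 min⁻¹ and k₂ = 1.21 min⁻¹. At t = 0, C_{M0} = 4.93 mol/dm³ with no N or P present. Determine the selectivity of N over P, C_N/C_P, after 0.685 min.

1.88

The intermediate concentration in a first-order A→B→C sequence is C_N = k₁C_{M0}(e^(−k₁t) − e^(−k₂t))/(k₂−k₁).
e^(−k₁t) = e^(−0.868×0.685) = e^(−0.5946) = 0.5518; e^(−k₂t) = e^(−0.8289) = 0.4366.
C_N = 0.868×4.93/(1.21−0.868) × (0.5518−0.4366) = 12.51×0.1152 = 1.442 mol/dm³.
C_M = C_{M0}e^(−k₁t) = 2.720 mol/dm³, so C_P = C_{M0}−C_M−C_N = 0.7677 mol/dm³; C_N/C_P = 1.88.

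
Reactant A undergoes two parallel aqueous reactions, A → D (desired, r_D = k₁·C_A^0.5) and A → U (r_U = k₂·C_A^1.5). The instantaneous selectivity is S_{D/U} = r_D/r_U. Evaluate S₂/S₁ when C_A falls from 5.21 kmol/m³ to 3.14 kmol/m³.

1.66

S_{D/U} = (k₁/k₂)·C_A⁻¹, so S₂/S₁ = (C_{A,2}/C_{A,1})⁻¹.
= 5.21/3.14 = 1.66.
Selectivity toward D rises as C_A falls — low-concentration operation is favoured.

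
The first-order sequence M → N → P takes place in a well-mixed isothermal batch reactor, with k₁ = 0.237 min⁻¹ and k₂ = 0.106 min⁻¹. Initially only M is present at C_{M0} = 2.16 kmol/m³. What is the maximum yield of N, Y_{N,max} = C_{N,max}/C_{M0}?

At the optimum, C_{N,max}/C_{M0} = (k₁/k₂)^[k₂/(k₂−k₁)].
= (0.237/0.106)^(0.106/(0.106−0.237)) = (2.236)^(-0.8092) = 0.5215.

0.521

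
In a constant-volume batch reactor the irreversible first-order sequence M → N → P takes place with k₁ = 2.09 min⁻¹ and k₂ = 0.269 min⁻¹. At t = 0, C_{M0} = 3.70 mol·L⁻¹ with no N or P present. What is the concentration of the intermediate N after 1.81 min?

2.51 mol·L⁻¹

Solving the coupled first-order balances gives C_N(t) = [k₁/(k₂−k₁)]·C_{M0}·(e^(−k₁t) − e^(−k₂t)).
e^(−k₁t) = e^(−2.09×1.81) = e^(−3.783) = 0.02276; e^(−k₂t) = e^(−0.4869) = 0.6145.
C_N = 2.09×3.70/(0.269−2.09) × (0.02276−0.6145) = (-4.247)×(-0.5918) = 2.513 mol·L⁻¹.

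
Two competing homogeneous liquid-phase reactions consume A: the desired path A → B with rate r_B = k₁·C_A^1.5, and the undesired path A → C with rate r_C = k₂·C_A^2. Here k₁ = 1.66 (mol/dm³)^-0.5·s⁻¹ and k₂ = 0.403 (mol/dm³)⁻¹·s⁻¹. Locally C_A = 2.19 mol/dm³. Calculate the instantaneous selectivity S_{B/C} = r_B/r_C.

2.78

S_{B/C} = r_B/r_C = (k₁·C_A^1.5)/(k₂·C_A^2) = (k₁/k₂)·C_A^-0.5.
= (1.66×2.190^1.5) / (0.403×2.190^2) = 5.380/1.933 = 2.78.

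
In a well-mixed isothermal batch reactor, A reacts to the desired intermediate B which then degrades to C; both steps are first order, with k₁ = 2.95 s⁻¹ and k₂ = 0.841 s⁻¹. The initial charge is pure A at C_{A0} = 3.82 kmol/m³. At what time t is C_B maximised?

For first-order series the maximum of C_B occurs at t_opt = ln(k₂/k₁)/(k₂−k₁).
= ln(0.841/2.95)/(0.841−2.95) = ln(0.2851)/-2.109 = -1.255/-2.109 = 0.595 s.

0.595 s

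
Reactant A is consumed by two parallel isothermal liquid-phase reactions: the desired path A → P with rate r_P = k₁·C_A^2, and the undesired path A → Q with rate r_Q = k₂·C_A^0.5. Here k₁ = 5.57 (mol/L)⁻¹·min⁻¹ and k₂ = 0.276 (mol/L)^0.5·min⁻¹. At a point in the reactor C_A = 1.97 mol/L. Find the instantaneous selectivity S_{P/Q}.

S_{P/Q} = r_P/r_Q = (k₁·C_A^2)/(k₂·C_A^0.5) = (k₁/k₂)·C_A^1.5.
= (5.57×1.970^2) / (0.276×1.970^0.5) = 21.62/0.3874 = 55.8.

55.8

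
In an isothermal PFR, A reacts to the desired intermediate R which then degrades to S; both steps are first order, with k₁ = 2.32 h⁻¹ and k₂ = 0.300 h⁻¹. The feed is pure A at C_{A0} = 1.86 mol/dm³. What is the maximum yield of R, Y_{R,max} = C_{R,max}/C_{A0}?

Evaluating C_R at τ_opt = ln(k₂/k₁)/(k₂−k₁) gives C_{R,max}/C_{A0} = (k₁/k₂)^[k₂/(k₂−k₁)].
= (2.32/0.300)^(0.300/(0.300−2.32)) = (7.733)^(-0.1485) = 0.7380.

0.738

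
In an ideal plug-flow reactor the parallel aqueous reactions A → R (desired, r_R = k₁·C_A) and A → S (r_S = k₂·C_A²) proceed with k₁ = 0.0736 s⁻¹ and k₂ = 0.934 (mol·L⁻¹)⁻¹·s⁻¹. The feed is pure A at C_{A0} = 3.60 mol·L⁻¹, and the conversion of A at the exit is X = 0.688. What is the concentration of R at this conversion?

0.0881 mol·L⁻¹

C_A = C_{A0}(1−X) = 1.123 mol·L⁻¹.
Along a PFR/batch, dC_R/dC_A = −r_R/(r_R+r_S) = −k₁/(k₁+k₂·C_A).
Integrating from C_{A0} to C_A: C_R = (0.0736/0.934)·ln[(0.0736+0.934·3.60)/(0.0736+0.934·1.12)] = 0.07880·ln(3.436/1.123) = 0.08815 mol·L⁻¹.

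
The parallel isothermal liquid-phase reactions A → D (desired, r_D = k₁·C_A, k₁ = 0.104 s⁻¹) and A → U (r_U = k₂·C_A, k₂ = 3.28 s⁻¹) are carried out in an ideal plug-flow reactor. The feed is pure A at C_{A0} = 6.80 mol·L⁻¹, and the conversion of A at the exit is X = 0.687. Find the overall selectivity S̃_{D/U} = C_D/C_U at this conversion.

C_A = C_{A0}(1−X) = 2.128 mol·L⁻¹.
Both paths are first order in A, so the instantaneous fraction to D is constant: dC_D/d(−C_A) = k₁/(k₁+k₂) = 0.03073.
C_D = 0.03073·(C_{A0}−C_A) = 0.03073×4.672 = 0.144 mol·L⁻¹.
C_U = (C_{A0}−C_A)−C_D = 4.528 mol·L⁻¹; S̃_{D/U} = 0.1436/4.528 = 0.0317.

0.0317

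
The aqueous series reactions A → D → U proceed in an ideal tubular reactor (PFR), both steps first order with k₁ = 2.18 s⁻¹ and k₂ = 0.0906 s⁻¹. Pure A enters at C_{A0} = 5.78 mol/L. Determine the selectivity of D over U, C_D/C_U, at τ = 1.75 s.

7.84

Solving the coupled first-order balances gives C_D(τ) = [k₁/(k₂−k₁)]·C_{A0}·(e^(−k₁τ) − e^(−k₂τ)).
e^(−k₁τ) = e^(−2.18×1.75) = e^(−3.815) = 0.02204; e^(−k₂τ) = e^(−0.1585) = 0.8534.
C_D = 2.18×5.78/(0.0906−2.18) × (0.02204−0.8534) = (-6.031)×(-0.8313) = 5.014 mol/L.
C_A = C_{A0}e^(−k₁τ) = 0.1274 mol/L, so C_U = C_{A0}−C_A−C_D = 0.6391 mol/L; C_D/C_U = 7.84.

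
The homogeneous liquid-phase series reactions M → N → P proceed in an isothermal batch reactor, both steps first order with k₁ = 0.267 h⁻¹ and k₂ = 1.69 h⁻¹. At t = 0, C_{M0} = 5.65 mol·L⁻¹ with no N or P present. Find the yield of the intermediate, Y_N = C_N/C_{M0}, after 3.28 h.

Solving the coupled first-order balances gives C_N(t) = [k₁/(k₂−k₁)]·C_{M0}·(e^(−k₁t) − e^(−k₂t)).
e^(−k₁t) = e^(−0.267×3.28) = e^(−0.8758) = 0.4165; e^(−k₂t) = e^(−5.543) = 0.003914.
C_N = 0.267×5.65/(1.69−0.267) × (0.4165−0.003914) = 1.060×0.4126 = 0.4374 mol·L⁻¹.
Y_N = C_N/C_{M0} = 0.4374/5.65 = 0.0774.

0.0774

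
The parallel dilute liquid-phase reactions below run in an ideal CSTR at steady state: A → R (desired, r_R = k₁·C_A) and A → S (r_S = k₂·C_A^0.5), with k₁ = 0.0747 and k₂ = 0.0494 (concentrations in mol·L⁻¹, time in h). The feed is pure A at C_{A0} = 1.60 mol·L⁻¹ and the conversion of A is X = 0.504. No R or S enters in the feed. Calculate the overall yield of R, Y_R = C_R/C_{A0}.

0.289

Exit C_A = C_{A0}(1−X) = 1.60×0.496 = 0.7936 mol·L⁻¹.
Rates in a CSTR are evaluated at the outlet concentration: r_R = 0.0747×0.7936 = 0.05928, r_S = 0.0494×0.7936^0.5 = 0.04401.
Fraction of consumed A going to R: r_R/(r_R+r_S) = 0.5739.
C_R = 0.5739·C_{A0}·X = 0.5739×1.60×0.504 = 0.463 mol·L⁻¹; Y_R = C_R/C_{A0} = 0.289.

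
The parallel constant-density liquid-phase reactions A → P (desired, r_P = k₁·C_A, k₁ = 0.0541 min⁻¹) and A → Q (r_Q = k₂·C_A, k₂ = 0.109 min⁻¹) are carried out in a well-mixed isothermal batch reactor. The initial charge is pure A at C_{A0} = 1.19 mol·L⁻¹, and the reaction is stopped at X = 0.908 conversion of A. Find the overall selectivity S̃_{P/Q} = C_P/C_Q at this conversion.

0.496

C_A = C_{A0}(1−X) = 0.1095 mol·L⁻¹.
Both paths are first order in A, so the instantaneous fraction to P is constant: dC_P/d(−C_A) = k₁/(k₁+k₂) = 0.3317.
C_P = 0.3317·(C_{A0}−C_A) = 0.3317×1.081 = 0.358 mol·L⁻¹.
C_Q = (C_{A0}−C_A)−C_P = 0.7221 mol·L⁻¹; S̃_{P/Q} = 0.3584/0.7221 = 0.496.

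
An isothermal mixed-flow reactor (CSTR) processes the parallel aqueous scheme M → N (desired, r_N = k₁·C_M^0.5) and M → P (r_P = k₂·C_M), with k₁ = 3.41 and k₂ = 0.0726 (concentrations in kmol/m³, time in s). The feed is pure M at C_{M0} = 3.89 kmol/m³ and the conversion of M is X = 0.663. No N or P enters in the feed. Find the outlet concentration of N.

Exit C_M = C_{M0}(1−X) = 3.89×0.337 = 1.311 kmol/m³.
A CSTR operates uniformly at the exit composition, giving r_N = 3.904 and r_P = 0.09517 (each k·C_M^n at C_M = 1.311).
Fraction of consumed M going to N: r_N/(r_N+r_P) = 0.9762.
C_N = 0.9762·C_{M0}·X = 0.9762×3.89×0.663 = 2.52 kmol/m³.

2.52 kmol/m³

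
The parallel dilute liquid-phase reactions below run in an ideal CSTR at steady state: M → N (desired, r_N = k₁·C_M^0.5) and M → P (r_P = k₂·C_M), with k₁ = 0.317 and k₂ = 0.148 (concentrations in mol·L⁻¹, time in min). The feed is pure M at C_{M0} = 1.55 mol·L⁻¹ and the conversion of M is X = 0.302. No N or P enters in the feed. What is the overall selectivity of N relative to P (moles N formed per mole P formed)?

2.06

Exit C_M = C_{M0}(1−X) = 1.55×0.698 = 1.082 mol·L⁻¹.
Rates in a CSTR are evaluated at the outlet concentration: r_N = 0.317×1.082^0.5 = 0.3297, r_P = 0.148×1.082 = 0.1601.
Overall selectivity = C_N/C_P = r_Nτ/(r_Pτ) = r_N/r_P = 2.06.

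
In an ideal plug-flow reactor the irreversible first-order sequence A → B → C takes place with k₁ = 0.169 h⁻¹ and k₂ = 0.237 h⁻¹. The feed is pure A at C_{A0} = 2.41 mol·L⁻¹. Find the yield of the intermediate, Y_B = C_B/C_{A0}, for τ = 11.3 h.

0.197

For first-order series with pure A initially, C_B(τ) = k₁C_{A0}/(k₂−k₁)·(e^(−k₁τ) − e^(−k₂τ)).
e^(−k₁τ) = e^(−0.169×11.3) = e^(−1.910) = 0.1481; e^(−k₂τ) = e^(−2.678) = 0.06869.
C_B = 0.169×2.41/(0.237−0.169) × (0.1481−0.06869) = 5.990×0.07943 = 0.4758 mol·L⁻¹.
Y_B = C_B/C_{A0} = 0.4758/2.41 = 0.197.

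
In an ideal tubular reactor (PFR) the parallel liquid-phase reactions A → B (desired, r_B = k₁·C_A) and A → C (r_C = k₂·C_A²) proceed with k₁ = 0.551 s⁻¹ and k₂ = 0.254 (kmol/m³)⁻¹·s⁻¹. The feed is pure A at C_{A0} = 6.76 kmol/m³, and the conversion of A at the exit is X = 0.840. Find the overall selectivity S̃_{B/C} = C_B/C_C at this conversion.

C_A = C_{A0}(1−X) = 1.082 kmol/m³.
Along a PFR/batch, dC_B/dC_A = −r_B/(r_B+r_C) = −k₁/(k₁+k₂·C_A).
Integrating from C_{A0} to C_A: C_B = (0.551/0.254)·ln[(0.551+0.254·6.76)/(0.551+0.254·1.08)] = 2.169·ln(2.268/0.8257) = 2.192 kmol/m³.
C_C = (C_{A0}−C_A)−C_B = 3.487 kmol/m³; S̃_{B/C} = 2.192/3.487 = 0.629.

0.629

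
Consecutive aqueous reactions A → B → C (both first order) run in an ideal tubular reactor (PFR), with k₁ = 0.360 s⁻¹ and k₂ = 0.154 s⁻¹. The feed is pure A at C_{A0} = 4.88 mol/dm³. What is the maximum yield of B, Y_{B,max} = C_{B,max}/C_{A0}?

Evaluating C_B at τ_opt = ln(k₂/k₁)/(k₂−k₁) gives C_{B,max}/C_{A0} = (k₁/k₂)^[k₂/(k₂−k₁)].
= (0.360/0.154)^(0.154/(0.154−0.360)) = (2.338)^(-0.7476) = 0.5300.

0.530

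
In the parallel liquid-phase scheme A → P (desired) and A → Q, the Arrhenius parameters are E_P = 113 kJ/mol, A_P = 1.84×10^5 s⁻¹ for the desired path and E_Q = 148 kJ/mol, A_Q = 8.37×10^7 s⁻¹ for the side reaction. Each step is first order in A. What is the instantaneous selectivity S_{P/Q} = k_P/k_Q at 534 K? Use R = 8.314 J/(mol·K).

5.83

With equal orders, S_{P/Q} = k_P/k_Q = (A_P/A_Q)·exp[(E_Q−E_P)/(RT)].
(E_Q−E_P)/(RT) = (148−113)×10³/(8.314×534) = 35000/4440 = 7.883.
k_P/k_Q = (1.84×10^5/8.37×10^7)·exp(7.883) = 0.002198 × 2653 = 5.83.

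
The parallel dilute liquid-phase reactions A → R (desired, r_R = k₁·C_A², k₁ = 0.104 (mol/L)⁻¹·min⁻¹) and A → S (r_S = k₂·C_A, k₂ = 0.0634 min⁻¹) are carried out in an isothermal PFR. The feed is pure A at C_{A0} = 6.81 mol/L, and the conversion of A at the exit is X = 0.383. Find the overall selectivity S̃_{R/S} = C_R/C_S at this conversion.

8.88

C_A = C_{A0}(1−X) = 4.202 mol/L.
Along a PFR/batch, dC_S/dC_A = −r_S/(r_R+r_S) = −k₂/(k₂+k₁·C_A).
Integrating from C_{A0} to C_A: C_S = (0.0634/0.104)·ln[(0.0634+0.104·6.81)/(0.0634+0.104·4.20)] = 0.6096·ln(0.7716/0.5004) = 0.2641 mol/L.
Then C_R = (C_{A0}−C_A) − C_S = 2.608 − 0.2641 = 2.344 mol/L.
S̃_{R/S} = C_R/C_S = 2.344/0.2641 = 8.88.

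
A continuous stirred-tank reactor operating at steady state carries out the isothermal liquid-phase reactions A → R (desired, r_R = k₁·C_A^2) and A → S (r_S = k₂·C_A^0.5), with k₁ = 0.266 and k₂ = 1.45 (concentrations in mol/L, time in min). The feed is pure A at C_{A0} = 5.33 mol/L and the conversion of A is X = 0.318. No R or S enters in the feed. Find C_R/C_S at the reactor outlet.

1.27

Exit C_A = C_{A0}(1−X) = 5.33×0.682 = 3.635 mol/L.
Rates in a CSTR are evaluated at the outlet concentration: r_R = 0.266×3.635^2 = 3.515, r_S = 1.45×3.635^0.5 = 2.765.
Overall selectivity = C_R/C_S = r_Rτ/(r_Sτ) = r_R/r_S = 1.27.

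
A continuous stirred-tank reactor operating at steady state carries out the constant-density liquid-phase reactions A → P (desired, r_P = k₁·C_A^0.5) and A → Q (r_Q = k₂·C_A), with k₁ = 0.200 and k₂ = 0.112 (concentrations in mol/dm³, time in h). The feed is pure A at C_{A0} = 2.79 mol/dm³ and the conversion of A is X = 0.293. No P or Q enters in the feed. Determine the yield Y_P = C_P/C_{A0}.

Exit C_A = C_{A0}(1−X) = 2.79×0.707 = 1.973 mol/dm³.
In a CSTR the entire volume is at exit conditions, so r_P = 0.200×1.973^0.5 = 0.2809 and r_Q = 0.112×1.973 = 0.2209.
Fraction of consumed A going to P: r_P/(r_P+r_Q) = 0.5598.
C_P = 0.5598·C_{A0}·X = 0.5598×2.79×0.293 = 0.458 mol/dm³; Y_P = C_P/C_{A0} = 0.164.

0.164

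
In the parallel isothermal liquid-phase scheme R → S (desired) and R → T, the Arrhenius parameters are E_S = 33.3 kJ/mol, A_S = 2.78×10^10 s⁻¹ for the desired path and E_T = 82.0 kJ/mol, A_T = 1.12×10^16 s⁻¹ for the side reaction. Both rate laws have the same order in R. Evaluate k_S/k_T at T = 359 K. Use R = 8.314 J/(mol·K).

With equal orders, S_{S/T} = k_S/k_T = (A_S/A_T)·exp[(E_T−E_S)/(RT)].
(E_T−E_S)/(RT) = (82.0−33.3)×10³/(8.314×359) = 48700/2985 = 16.32.
k_S/k_T = (2.78×10^10/1.12×10^16)·exp(16.32) = 2.482×10^-6 × 1.219×10^7 = 30.3.

30.3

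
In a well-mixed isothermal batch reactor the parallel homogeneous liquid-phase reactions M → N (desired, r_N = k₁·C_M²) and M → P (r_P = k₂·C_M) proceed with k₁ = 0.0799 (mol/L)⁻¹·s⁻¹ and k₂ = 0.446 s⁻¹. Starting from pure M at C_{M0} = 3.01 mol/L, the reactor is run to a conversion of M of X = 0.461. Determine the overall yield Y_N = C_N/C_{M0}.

C_M = C_{M0}(1−X) = 1.622 mol/L.
Along a PFR/batch, dC_P/dC_M = −r_P/(r_N+r_P) = −k₂/(k₂+k₁·C_M).
Integrating from C_{M0} to C_M: C_P = (0.446/0.0799)·ln[(0.446+0.0799·3.01)/(0.446+0.0799·1.62)] = 5.582·ln(0.6865/0.5756) = 0.9832 mol/L.
Then C_N = (C_{M0}−C_M) − C_P = 1.388 − 0.9832 = 0.4044 mol/L.
Y_N = C_N/C_{M0} = 0.4044/3.01 = 0.134.

0.134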